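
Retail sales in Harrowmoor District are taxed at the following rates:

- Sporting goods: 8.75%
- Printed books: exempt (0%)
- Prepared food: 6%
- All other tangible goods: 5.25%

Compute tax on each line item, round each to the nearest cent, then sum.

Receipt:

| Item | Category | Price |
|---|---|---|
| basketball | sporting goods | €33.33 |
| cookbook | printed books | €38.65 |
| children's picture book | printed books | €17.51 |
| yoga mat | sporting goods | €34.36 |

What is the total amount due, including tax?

Basketball €33.33: sporting goods → 8.75% → €2.92
Cookbook €38.65: printed books → 0% → €0.00
Children's picture book €17.51: printed books → 0% → €0.00
Yoga mat €34.36: sporting goods → 8.75% → €3.01
Subtotal = €123.85; tax = €5.93; total due = €129.78

€129.78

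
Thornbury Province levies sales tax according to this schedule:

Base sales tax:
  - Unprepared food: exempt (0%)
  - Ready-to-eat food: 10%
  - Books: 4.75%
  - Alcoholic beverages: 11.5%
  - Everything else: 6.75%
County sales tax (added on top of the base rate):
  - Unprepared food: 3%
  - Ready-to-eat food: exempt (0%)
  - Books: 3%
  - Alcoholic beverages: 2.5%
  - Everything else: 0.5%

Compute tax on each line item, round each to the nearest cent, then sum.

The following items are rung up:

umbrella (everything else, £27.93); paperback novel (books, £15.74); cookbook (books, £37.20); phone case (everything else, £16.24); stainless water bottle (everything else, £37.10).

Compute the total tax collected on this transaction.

Umbrella £27.93: everything else → 6.75% + 0.5% county = 7.25% → £2.02
Paperback novel £15.74: books → 4.75% + 3% county = 7.75% → £1.22
Cookbook £37.20: books → 4.75% + 3% county = 7.75% → £2.88
Phone case £16.24: everything else → 6.75% + 0.5% county = 7.25% → £1.18
Stainless water bottle £37.10: everything else → 6.75% + 0.5% county = 7.25% → £2.69
Total tax = £2.02 + £1.22 + £2.88 + £1.18 + £2.69 = £9.99

£9.99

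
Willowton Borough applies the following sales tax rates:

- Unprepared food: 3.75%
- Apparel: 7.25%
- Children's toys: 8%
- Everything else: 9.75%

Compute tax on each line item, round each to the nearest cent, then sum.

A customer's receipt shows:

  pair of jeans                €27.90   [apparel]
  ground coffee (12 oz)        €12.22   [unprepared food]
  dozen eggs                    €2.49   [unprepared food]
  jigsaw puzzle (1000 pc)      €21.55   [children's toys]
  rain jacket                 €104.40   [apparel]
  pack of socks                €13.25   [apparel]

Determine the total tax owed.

€12.82

Pair of jeans €27.90: apparel → 7.25% → €2.02
Ground coffee (12 oz) €12.22: unprepared food → 3.75% → €0.46
Dozen eggs €2.49: unprepared food → 3.75% → €0.09
Jigsaw puzzle (1000 pc) €21.55: children's toys → 8% → €1.72
Rain jacket €104.40: apparel → 7.25% → €7.57
Pack of socks €13.25: apparel → 7.25% → €0.96
Total tax = €2.02 + €0.46 + €0.09 + €1.72 + €7.57 + €0.96 = €12.82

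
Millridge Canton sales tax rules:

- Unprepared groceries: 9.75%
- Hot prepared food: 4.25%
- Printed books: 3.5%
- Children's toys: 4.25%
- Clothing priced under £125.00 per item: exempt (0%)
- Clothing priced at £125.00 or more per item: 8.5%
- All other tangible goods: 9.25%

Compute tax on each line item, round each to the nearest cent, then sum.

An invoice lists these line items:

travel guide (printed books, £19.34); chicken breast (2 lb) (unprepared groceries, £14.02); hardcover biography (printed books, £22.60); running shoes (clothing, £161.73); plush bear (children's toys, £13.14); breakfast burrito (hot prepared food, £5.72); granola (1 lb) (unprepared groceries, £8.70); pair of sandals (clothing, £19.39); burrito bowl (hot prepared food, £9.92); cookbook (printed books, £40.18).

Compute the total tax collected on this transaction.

£20.07

Travel guide £19.34: printed books → 3.5% → £0.68
Chicken breast (2 lb) £14.02: unprepared groceries → 9.75% → £1.37
Hardcover biography £22.60: printed books → 3.5% → £0.79
Running shoes £161.73: clothing, £125.00 or more → 8.5% → £13.75
Plush bear £13.14: children's toys → 4.25% → £0.56
Breakfast burrito £5.72: hot prepared food → 4.25% → £0.24
Granola (1 lb) £8.70: unprepared groceries → 9.75% → £0.85
Pair of sandals £19.39: clothing, under £125.00 → 0% → £0.00
Burrito bowl £9.92: hot prepared food → 4.25% → £0.42
Cookbook £40.18: printed books → 3.5% → £1.41
Total tax = £0.68 + £1.37 + £0.79 + £13.75 + £0.56 + £0.24 + £0.85 + £0.42 + £1.41 = £20.07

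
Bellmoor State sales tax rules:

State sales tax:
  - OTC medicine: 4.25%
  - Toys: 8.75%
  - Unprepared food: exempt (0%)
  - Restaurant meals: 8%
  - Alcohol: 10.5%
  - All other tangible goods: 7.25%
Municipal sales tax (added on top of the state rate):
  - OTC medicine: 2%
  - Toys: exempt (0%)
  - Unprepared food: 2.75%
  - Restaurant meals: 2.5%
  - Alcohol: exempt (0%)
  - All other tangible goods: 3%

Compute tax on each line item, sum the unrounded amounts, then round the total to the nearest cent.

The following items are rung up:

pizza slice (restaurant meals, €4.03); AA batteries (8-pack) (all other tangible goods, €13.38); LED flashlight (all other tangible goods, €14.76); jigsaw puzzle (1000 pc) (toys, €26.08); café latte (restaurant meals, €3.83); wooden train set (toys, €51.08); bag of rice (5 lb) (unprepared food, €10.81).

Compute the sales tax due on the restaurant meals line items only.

€0.83

Pizza slice €4.03: restaurant meals → 8% + 2.5% municipal = 10.5% → €0.42315
Café latte €3.83: restaurant meals → 8% + 2.5% municipal = 10.5% → €0.40215
Tax on restaurant meals: unrounded sum = €0.8253 → €0.83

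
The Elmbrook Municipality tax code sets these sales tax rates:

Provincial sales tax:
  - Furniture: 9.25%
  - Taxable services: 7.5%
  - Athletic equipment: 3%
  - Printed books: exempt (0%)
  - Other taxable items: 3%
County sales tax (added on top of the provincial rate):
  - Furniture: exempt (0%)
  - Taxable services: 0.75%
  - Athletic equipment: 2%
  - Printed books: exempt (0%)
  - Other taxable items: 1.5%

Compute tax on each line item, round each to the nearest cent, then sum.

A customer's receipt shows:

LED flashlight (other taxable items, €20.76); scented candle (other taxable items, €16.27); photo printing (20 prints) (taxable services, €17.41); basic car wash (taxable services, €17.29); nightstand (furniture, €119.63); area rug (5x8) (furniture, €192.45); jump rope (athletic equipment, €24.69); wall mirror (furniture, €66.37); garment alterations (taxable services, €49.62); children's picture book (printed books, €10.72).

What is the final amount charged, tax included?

€580.07

LED flashlight €20.76: other taxable items → 3% + 1.5% county = 4.5% → €0.93
Scented candle €16.27: other taxable items → 3% + 1.5% county = 4.5% → €0.73
Photo printing (20 prints) €17.41: taxable services → 7.5% + 0.75% county = 8.25% → €1.44
Basic car wash €17.29: taxable services → 7.5% + 0.75% county = 8.25% → €1.43
Nightstand €119.63: furniture → 9.25% + 0% county = 9.25% → €11.07
Area rug (5x8) €192.45: furniture → 9.25% + 0% county = 9.25% → €17.80
Jump rope €24.69: athletic equipment → 3% + 2% county = 5% → €1.23
Wall mirror €66.37: furniture → 9.25% + 0% county = 9.25% → €6.14
Garment alterations €49.62: taxable services → 7.5% + 0.75% county = 8.25% → €4.09
Children's picture book €10.72: printed books → 0% + 0% county = 0% → €0.00
Subtotal = €535.21; tax = €44.86; total due = €580.07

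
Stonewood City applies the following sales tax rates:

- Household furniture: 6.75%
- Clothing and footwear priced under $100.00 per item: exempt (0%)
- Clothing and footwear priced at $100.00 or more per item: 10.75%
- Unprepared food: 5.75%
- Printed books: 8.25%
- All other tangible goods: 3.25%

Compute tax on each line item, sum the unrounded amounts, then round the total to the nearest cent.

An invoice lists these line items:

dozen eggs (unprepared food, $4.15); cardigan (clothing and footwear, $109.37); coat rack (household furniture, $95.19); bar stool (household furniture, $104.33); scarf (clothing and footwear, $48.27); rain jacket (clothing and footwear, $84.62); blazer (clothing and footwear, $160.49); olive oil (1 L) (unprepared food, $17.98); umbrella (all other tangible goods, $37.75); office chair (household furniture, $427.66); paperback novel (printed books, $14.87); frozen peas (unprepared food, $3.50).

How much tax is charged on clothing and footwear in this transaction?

Cardigan $109.37: clothing and footwear, $100.00 or more → 10.75% → $11.757275
Scarf $48.27: clothing and footwear, under $100.00 → 0% → $0.00
Rain jacket $84.62: clothing and footwear, under $100.00 → 0% → $0.00
Blazer $160.49: clothing and footwear, $100.00 or more → 10.75% → $17.252675
Tax on clothing and footwear: unrounded sum = $29.00995 → $29.01

$29.01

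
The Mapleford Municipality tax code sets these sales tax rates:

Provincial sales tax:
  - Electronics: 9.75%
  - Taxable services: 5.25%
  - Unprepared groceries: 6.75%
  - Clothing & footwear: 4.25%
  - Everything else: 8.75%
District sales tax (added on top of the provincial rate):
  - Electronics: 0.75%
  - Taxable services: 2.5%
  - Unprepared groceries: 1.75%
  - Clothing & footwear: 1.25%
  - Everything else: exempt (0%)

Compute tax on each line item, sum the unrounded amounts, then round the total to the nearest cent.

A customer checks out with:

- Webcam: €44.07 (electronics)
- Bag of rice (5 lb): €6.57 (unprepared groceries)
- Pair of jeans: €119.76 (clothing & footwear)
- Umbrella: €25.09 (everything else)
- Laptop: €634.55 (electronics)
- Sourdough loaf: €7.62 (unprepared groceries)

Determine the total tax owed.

Webcam €44.07: electronics → 9.75% + 0.75% district = 10.5% → €4.62735
Bag of rice (5 lb) €6.57: unprepared groceries → 6.75% + 1.75% district = 8.5% → €0.55845
Pair of jeans €119.76: clothing & footwear → 4.25% + 1.25% district = 5.5% → €6.5868
Umbrella €25.09: everything else → 8.75% + 0% district = 8.75% → €2.195375
Laptop €634.55: electronics → 9.75% + 0.75% district = 10.5% → €66.62775
Sourdough loaf €7.62: unprepared groceries → 6.75% + 1.75% district = 8.5% → €0.6477
Unrounded tax sum = €81.243425 → €81.24

€81.24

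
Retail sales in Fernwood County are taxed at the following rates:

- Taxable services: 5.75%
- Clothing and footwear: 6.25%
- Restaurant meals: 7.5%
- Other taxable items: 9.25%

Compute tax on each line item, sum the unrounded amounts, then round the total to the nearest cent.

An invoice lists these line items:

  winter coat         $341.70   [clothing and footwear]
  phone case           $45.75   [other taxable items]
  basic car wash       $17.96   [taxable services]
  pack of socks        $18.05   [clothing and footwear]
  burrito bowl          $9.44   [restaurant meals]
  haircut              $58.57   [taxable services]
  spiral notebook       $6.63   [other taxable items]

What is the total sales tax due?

$32.44

Winter coat $341.70: clothing and footwear → 6.25% → $21.35625
Phone case $45.75: other taxable items → 9.25% → $4.231875
Basic car wash $17.96: taxable services → 5.75% → $1.0327
Pack of socks $18.05: clothing and footwear → 6.25% → $1.128125
Burrito bowl $9.44: restaurant meals → 7.5% → $0.708
Haircut $58.57: taxable services → 5.75% → $3.367775
Spiral notebook $6.63: other taxable items → 9.25% → $0.613275
Unrounded tax sum = $32.438 → $32.44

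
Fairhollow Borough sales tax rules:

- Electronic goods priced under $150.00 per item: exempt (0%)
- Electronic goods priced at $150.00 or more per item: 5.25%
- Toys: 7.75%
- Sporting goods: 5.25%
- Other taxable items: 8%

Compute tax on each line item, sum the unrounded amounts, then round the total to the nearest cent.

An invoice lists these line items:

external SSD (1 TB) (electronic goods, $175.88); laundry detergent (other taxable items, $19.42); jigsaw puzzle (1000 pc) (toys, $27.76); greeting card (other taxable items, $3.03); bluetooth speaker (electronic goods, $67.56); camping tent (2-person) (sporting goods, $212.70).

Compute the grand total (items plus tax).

$530.70

External SSD (1 TB) $175.88: electronic goods, $150.00 or more → 5.25% → $9.2337
Laundry detergent $19.42: other taxable items → 8% → $1.5536
Jigsaw puzzle (1000 pc) $27.76: toys → 7.75% → $2.1514
Greeting card $3.03: other taxable items → 8% → $0.2424
Bluetooth speaker $67.56: electronic goods, under $150.00 → 0% → $0.00
Camping tent (2-person) $212.70: sporting goods → 5.25% → $11.16675
Subtotal = $506.35; unrounded tax = $24.34785 → $24.35; total due = $530.70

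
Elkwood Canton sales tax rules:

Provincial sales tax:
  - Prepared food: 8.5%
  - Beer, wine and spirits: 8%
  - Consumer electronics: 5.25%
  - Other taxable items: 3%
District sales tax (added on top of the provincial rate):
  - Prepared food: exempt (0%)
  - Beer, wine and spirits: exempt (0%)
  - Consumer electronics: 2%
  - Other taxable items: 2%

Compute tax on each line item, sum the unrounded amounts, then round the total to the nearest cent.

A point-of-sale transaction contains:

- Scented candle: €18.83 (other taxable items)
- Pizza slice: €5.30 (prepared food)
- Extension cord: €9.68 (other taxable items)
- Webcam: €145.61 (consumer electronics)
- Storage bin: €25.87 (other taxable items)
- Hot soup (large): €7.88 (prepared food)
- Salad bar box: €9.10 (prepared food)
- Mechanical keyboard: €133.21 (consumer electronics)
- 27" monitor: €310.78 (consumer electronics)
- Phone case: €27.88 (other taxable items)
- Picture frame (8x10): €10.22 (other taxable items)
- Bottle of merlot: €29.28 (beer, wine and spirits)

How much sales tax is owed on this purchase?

€51.61

Scented candle €18.83: other taxable items → 3% + 2% district = 5% → €0.9415
Pizza slice €5.30: prepared food → 8.5% + 0% district = 8.5% → €0.4505
Extension cord €9.68: other taxable items → 3% + 2% district = 5% → €0.484
Webcam €145.61: consumer electronics → 5.25% + 2% district = 7.25% → €10.556725
Storage bin €25.87: other taxable items → 3% + 2% district = 5% → €1.2935
Hot soup (large) €7.88: prepared food → 8.5% + 0% district = 8.5% → €0.6698
Salad bar box €9.10: prepared food → 8.5% + 0% district = 8.5% → €0.7735
Mechanical keyboard €133.21: consumer electronics → 5.25% + 2% district = 7.25% → €9.657725
27" monitor €310.78: consumer electronics → 5.25% + 2% district = 7.25% → €22.53155
Phone case €27.88: other taxable items → 3% + 2% district = 5% → €1.394
Picture frame (8x10) €10.22: other taxable items → 3% + 2% district = 5% → €0.511
Bottle of merlot €29.28: beer, wine and spirits → 8% + 0% district = 8% → €2.3424
Unrounded tax sum = €51.6062 → €51.61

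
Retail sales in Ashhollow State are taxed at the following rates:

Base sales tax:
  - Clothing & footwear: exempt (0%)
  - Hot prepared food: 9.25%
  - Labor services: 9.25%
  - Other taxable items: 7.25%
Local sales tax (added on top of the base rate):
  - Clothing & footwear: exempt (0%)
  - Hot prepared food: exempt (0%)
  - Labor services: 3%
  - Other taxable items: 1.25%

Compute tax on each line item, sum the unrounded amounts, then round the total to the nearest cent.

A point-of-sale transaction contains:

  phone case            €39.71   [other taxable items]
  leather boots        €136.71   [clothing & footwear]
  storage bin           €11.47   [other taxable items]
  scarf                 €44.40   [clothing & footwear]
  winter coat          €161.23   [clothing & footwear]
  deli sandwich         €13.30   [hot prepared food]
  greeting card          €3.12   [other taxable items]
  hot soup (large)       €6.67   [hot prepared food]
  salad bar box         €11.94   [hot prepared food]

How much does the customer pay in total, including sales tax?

Phone case €39.71: other taxable items → 7.25% + 1.25% local = 8.5% → €3.37535
Leather boots €136.71: clothing & footwear → 0% + 0% local = 0% → €0.00
Storage bin €11.47: other taxable items → 7.25% + 1.25% local = 8.5% → €0.97495
Scarf €44.40: clothing & footwear → 0% + 0% local = 0% → €0.00
Winter coat €161.23: clothing & footwear → 0% + 0% local = 0% → €0.00
Deli sandwich €13.30: hot prepared food → 9.25% + 0% local = 9.25% → €1.23025
Greeting card €3.12: other taxable items → 7.25% + 1.25% local = 8.5% → €0.2652
Hot soup (large) €6.67: hot prepared food → 9.25% + 0% local = 9.25% → €0.616975
Salad bar box €11.94: hot prepared food → 9.25% + 0% local = 9.25% → €1.10445
Subtotal = €428.55; unrounded tax = €7.567175 → €7.57; total due = €436.12

€436.12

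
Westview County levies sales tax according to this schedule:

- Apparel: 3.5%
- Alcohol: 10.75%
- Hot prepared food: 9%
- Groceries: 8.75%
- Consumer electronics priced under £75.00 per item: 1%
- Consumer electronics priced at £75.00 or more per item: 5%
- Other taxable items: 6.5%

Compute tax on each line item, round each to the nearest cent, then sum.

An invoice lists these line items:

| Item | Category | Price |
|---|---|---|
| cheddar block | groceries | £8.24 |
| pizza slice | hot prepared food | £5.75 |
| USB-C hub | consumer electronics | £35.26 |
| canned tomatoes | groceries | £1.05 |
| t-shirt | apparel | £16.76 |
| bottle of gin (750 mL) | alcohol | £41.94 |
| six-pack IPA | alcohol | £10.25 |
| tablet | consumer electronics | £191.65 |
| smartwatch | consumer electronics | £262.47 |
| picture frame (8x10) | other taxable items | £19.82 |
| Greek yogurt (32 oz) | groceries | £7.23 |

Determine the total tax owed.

Cheddar block £8.24: groceries → 8.75% → £0.72
Pizza slice £5.75: hot prepared food → 9% → £0.52
USB-C hub £35.26: consumer electronics, under £75.00 → 1% → £0.35
Canned tomatoes £1.05: groceries → 8.75% → £0.09
T-shirt £16.76: apparel → 3.5% → £0.59
Bottle of gin (750 mL) £41.94: alcohol → 10.75% → £4.51
Six-pack IPA £10.25: alcohol → 10.75% → £1.10
Tablet £191.65: consumer electronics, £75.00 or more → 5% → £9.58
Smartwatch £262.47: consumer electronics, £75.00 or more → 5% → £13.12
Picture frame (8x10) £19.82: other taxable items → 6.5% → £1.29
Greek yogurt (32 oz) £7.23: groceries → 8.75% → £0.63
Total tax = £0.72 + £0.52 + £0.35 + £0.09 + £0.59 + £4.51 + £1.10 + £9.58 + £13.12 + £1.29 + £0.63 = £32.50

£32.50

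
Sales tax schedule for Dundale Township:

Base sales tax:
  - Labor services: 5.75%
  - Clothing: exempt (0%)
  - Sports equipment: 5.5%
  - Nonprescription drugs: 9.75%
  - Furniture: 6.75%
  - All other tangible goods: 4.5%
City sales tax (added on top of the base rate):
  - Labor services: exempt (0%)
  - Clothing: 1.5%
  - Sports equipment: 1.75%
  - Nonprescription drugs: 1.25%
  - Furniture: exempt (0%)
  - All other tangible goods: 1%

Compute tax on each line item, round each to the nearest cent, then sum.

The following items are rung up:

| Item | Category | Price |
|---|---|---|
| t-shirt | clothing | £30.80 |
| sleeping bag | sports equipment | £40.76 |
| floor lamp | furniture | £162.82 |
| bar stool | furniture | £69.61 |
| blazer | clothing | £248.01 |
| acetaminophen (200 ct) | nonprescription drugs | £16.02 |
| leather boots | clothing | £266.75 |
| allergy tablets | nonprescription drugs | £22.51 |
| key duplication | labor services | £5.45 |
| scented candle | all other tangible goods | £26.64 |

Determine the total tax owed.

T-shirt £30.80: clothing → 0% + 1.5% city = 1.5% → £0.46
Sleeping bag £40.76: sports equipment → 5.5% + 1.75% city = 7.25% → £2.96
Floor lamp £162.82: furniture → 6.75% + 0% city = 6.75% → £10.99
Bar stool £69.61: furniture → 6.75% + 0% city = 6.75% → £4.70
Blazer £248.01: clothing → 0% + 1.5% city = 1.5% → £3.72
Acetaminophen (200 ct) £16.02: nonprescription drugs → 9.75% + 1.25% city = 11% → £1.76
Leather boots £266.75: clothing → 0% + 1.5% city = 1.5% → £4.00
Allergy tablets £22.51: nonprescription drugs → 9.75% + 1.25% city = 11% → £2.48
Key duplication £5.45: labor services → 5.75% + 0% city = 5.75% → £0.31
Scented candle £26.64: all other tangible goods → 4.5% + 1% city = 5.5% → £1.47
Total tax = £0.46 + £2.96 + £10.99 + £4.70 + £3.72 + £1.76 + £4.00 + £2.48 + £0.31 + £1.47 = £32.85

£32.85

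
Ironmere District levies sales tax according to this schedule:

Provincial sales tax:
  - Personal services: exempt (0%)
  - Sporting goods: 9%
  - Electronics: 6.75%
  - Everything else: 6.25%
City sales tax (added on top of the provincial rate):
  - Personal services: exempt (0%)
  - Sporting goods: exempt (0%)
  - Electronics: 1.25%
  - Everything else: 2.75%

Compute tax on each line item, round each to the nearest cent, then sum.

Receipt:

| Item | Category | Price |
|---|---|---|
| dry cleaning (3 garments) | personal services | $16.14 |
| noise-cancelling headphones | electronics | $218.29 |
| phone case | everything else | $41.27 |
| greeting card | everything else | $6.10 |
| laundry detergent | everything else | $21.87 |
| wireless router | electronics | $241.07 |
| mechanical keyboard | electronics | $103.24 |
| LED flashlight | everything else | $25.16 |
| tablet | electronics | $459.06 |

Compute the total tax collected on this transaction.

Dry cleaning (3 garments) $16.14: personal services → 0% + 0% city = 0% → $0.00
Noise-cancelling headphones $218.29: electronics → 6.75% + 1.25% city = 8% → $17.46
Phone case $41.27: everything else → 6.25% + 2.75% city = 9% → $3.71
Greeting card $6.10: everything else → 6.25% + 2.75% city = 9% → $0.55
Laundry detergent $21.87: everything else → 6.25% + 2.75% city = 9% → $1.97
Wireless router $241.07: electronics → 6.75% + 1.25% city = 8% → $19.29
Mechanical keyboard $103.24: electronics → 6.75% + 1.25% city = 8% → $8.26
LED flashlight $25.16: everything else → 6.25% + 2.75% city = 9% → $2.26
Tablet $459.06: electronics → 6.75% + 1.25% city = 8% → $36.72
Total tax = $17.46 + $3.71 + $0.55 + $1.97 + $19.29 + $8.26 + $2.26 + $36.72 = $90.22

$90.22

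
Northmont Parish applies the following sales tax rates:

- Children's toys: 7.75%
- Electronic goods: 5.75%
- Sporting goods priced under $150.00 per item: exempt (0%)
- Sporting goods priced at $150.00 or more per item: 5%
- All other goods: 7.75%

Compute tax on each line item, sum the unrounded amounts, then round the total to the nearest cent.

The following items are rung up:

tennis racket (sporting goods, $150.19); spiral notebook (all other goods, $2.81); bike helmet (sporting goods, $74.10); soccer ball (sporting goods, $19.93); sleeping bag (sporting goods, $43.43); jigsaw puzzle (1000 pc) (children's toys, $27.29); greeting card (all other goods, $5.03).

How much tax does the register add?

Tennis racket $150.19: sporting goods, $150.00 or more → 5% → $7.5095
Spiral notebook $2.81: all other goods → 7.75% → $0.217775
Bike helmet $74.10: sporting goods, under $150.00 → 0% → $0.00
Soccer ball $19.93: sporting goods, under $150.00 → 0% → $0.00
Sleeping bag $43.43: sporting goods, under $150.00 → 0% → $0.00
Jigsaw puzzle (1000 pc) $27.29: children's toys → 7.75% → $2.114975
Greeting card $5.03: all other goods → 7.75% → $0.389825
Unrounded tax sum = $10.232075 → $10.23

$10.23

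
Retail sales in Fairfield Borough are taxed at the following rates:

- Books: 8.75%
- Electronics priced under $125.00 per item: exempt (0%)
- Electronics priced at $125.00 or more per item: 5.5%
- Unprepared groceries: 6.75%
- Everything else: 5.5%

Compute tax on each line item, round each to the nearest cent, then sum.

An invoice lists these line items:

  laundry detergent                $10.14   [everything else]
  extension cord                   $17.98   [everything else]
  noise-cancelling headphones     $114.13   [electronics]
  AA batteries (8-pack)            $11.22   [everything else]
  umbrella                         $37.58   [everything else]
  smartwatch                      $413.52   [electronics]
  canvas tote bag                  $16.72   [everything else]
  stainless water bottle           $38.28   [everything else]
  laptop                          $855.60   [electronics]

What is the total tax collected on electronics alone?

$69.80

Noise-cancelling headphones $114.13: electronics, under $125.00 → 0% → $0.00
Smartwatch $413.52: electronics, $125.00 or more → 5.5% → $22.74
Laptop $855.60: electronics, $125.00 or more → 5.5% → $47.06
Tax on electronics = $0.00 + $22.74 + $47.06 = $69.80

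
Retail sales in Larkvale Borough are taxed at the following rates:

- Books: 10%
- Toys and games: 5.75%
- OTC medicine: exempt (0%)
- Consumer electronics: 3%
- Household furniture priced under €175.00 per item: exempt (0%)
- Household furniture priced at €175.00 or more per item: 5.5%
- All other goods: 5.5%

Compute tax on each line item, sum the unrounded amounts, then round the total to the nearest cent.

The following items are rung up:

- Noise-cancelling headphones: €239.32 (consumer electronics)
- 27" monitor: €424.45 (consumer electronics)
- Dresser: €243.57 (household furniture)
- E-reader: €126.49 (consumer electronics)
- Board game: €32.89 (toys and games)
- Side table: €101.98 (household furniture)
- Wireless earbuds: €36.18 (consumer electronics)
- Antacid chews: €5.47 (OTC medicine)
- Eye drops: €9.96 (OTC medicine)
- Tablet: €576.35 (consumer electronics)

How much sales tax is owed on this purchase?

Noise-cancelling headphones €239.32: consumer electronics → 3% → €7.1796
27" monitor €424.45: consumer electronics → 3% → €12.7335
Dresser €243.57: household furniture, €175.00 or more → 5.5% → €13.39635
E-reader €126.49: consumer electronics → 3% → €3.7947
Board game €32.89: toys and games → 5.75% → €1.891175
Side table €101.98: household furniture, under €175.00 → 0% → €0.00
Wireless earbuds €36.18: consumer electronics → 3% → €1.0854
Antacid chews €5.47: OTC medicine → 0% → €0.00
Eye drops €9.96: OTC medicine → 0% → €0.00
Tablet €576.35: consumer electronics → 3% → €17.2905
Unrounded tax sum = €57.371225 → €57.37

€57.37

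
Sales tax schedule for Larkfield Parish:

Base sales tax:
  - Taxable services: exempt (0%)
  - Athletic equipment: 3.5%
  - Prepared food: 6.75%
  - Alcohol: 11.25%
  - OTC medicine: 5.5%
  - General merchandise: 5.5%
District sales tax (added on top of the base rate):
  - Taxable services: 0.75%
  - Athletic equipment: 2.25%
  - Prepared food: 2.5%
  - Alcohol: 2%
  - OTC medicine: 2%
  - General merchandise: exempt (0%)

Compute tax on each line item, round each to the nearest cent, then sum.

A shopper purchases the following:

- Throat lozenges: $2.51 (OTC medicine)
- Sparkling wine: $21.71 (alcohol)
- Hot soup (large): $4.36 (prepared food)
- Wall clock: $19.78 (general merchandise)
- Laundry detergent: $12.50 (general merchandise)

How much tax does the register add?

$5.25

Throat lozenges $2.51: OTC medicine → 5.5% + 2% district = 7.5% → $0.19
Sparkling wine $21.71: alcohol → 11.25% + 2% district = 13.25% → $2.88
Hot soup (large) $4.36: prepared food → 6.75% + 2.5% district = 9.25% → $0.40
Wall clock $19.78: general merchandise → 5.5% + 0% district = 5.5% → $1.09
Laundry detergent $12.50: general merchandise → 5.5% + 0% district = 5.5% → $0.69
Total tax = $0.19 + $2.88 + $0.40 + $1.09 + $0.69 = $5.25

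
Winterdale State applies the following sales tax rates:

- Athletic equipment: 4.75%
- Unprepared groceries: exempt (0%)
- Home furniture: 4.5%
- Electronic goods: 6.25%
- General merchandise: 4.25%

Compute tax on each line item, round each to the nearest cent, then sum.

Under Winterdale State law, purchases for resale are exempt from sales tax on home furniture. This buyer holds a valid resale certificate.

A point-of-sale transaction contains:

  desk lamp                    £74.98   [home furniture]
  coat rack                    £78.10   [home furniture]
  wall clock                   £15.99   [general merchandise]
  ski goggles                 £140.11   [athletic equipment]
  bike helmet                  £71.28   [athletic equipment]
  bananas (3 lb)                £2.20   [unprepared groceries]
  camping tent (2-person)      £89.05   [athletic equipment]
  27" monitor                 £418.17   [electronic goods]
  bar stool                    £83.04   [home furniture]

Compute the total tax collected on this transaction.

£41.10

Desk lamp £74.98: home furniture, buyer-exempt → 0% → £0.00
Coat rack £78.10: home furniture, buyer-exempt → 0% → £0.00
Wall clock £15.99: general merchandise → 4.25% → £0.68
Ski goggles £140.11: athletic equipment → 4.75% → £6.66
Bike helmet £71.28: athletic equipment → 4.75% → £3.39
Bananas (3 lb) £2.20: unprepared groceries → 0% → £0.00
Camping tent (2-person) £89.05: athletic equipment → 4.75% → £4.23
27" monitor £418.17: electronic goods → 6.25% → £26.14
Bar stool £83.04: home furniture, buyer-exempt → 0% → £0.00
Total tax = £0.68 + £6.66 + £3.39 + £4.23 + £26.14 = £41.10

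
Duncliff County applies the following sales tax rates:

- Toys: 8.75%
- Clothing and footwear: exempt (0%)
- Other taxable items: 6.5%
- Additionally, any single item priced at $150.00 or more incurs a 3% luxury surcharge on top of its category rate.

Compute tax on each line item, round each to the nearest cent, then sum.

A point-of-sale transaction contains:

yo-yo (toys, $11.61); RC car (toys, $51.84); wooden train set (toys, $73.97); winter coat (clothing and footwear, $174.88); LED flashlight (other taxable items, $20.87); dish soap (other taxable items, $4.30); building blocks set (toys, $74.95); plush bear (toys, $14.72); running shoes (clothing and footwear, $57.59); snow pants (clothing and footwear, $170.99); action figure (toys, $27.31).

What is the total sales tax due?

$34.29

Yo-yo $11.61: toys → 8.75% → $1.02
RC car $51.84: toys → 8.75% → $4.54
Wooden train set $73.97: toys → 8.75% → $6.47
Winter coat $174.88: clothing and footwear → 0% + 3% surcharge = 3% → $5.25
LED flashlight $20.87: other taxable items → 6.5% → $1.36
Dish soap $4.30: other taxable items → 6.5% → $0.28
Building blocks set $74.95: toys → 8.75% → $6.56
Plush bear $14.72: toys → 8.75% → $1.29
Running shoes $57.59: clothing and footwear → 0% → $0.00
Snow pants $170.99: clothing and footwear → 0% + 3% surcharge = 3% → $5.13
Action figure $27.31: toys → 8.75% → $2.39
Total tax = $1.02 + $4.54 + $6.47 + $5.25 + $1.36 + $0.28 + $6.56 + $1.29 + $5.13 + $2.39 = $34.29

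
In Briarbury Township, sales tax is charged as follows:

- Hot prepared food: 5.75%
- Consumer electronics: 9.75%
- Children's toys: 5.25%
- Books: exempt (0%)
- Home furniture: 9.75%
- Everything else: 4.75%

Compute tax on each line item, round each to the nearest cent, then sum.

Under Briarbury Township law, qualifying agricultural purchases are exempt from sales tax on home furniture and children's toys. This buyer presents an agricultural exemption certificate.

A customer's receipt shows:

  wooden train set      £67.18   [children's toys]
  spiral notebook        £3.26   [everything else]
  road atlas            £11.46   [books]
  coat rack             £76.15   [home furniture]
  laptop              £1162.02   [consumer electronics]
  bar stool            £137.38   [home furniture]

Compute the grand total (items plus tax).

£1570.90

Wooden train set £67.18: children's toys, buyer-exempt → 0% → £0.00
Spiral notebook £3.26: everything else → 4.75% → £0.15
Road atlas £11.46: books → 0% → £0.00
Coat rack £76.15: home furniture, buyer-exempt → 0% → £0.00
Laptop £1162.02: consumer electronics → 9.75% → £113.30
Bar stool £137.38: home furniture, buyer-exempt → 0% → £0.00
Subtotal = £1457.45; tax = £113.45; total due = £1570.90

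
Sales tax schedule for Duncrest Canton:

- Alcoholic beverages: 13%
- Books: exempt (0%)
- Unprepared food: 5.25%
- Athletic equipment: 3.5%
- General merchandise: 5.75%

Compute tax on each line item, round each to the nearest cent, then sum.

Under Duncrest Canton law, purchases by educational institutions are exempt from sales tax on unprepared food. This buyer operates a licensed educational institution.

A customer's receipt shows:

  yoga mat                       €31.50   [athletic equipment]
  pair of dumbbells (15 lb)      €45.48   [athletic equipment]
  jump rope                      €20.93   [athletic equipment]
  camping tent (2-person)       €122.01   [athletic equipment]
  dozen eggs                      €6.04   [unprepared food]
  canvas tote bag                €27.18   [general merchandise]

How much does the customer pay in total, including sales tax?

€262.39

Yoga mat €31.50: athletic equipment → 3.5% → €1.10
Pair of dumbbells (15 lb) €45.48: athletic equipment → 3.5% → €1.59
Jump rope €20.93: athletic equipment → 3.5% → €0.73
Camping tent (2-person) €122.01: athletic equipment → 3.5% → €4.27
Dozen eggs €6.04: unprepared food, buyer-exempt → 0% → €0.00
Canvas tote bag €27.18: general merchandise → 5.75% → €1.56
Subtotal = €253.14; tax = €9.25; total due = €262.39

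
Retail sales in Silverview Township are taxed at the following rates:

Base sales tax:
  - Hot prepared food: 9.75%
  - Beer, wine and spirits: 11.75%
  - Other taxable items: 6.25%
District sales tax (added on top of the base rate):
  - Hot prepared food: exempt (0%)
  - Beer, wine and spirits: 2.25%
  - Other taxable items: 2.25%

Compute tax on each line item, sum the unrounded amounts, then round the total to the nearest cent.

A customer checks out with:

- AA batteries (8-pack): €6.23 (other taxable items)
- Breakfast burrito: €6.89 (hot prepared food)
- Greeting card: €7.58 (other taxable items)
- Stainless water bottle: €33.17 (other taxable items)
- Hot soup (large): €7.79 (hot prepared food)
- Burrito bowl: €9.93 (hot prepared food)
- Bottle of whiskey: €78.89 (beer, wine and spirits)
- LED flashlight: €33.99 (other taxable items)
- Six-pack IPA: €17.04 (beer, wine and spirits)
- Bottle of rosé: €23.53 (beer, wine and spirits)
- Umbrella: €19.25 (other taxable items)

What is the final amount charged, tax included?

AA batteries (8-pack) €6.23: other taxable items → 6.25% + 2.25% district = 8.5% → €0.52955
Breakfast burrito €6.89: hot prepared food → 9.75% + 0% district = 9.75% → €0.671775
Greeting card €7.58: other taxable items → 6.25% + 2.25% district = 8.5% → €0.6443
Stainless water bottle €33.17: other taxable items → 6.25% + 2.25% district = 8.5% → €2.81945
Hot soup (large) €7.79: hot prepared food → 9.75% + 0% district = 9.75% → €0.759525
Burrito bowl €9.93: hot prepared food → 9.75% + 0% district = 9.75% → €0.968175
Bottle of whiskey €78.89: beer, wine and spirits → 11.75% + 2.25% district = 14% → €11.0446
LED flashlight €33.99: other taxable items → 6.25% + 2.25% district = 8.5% → €2.88915
Six-pack IPA €17.04: beer, wine and spirits → 11.75% + 2.25% district = 14% → €2.3856
Bottle of rosé €23.53: beer, wine and spirits → 11.75% + 2.25% district = 14% → €3.2942
Umbrella €19.25: other taxable items → 6.25% + 2.25% district = 8.5% → €1.63625
Subtotal = €244.29; unrounded tax = €27.642575 → €27.64; total due = €271.93

€271.93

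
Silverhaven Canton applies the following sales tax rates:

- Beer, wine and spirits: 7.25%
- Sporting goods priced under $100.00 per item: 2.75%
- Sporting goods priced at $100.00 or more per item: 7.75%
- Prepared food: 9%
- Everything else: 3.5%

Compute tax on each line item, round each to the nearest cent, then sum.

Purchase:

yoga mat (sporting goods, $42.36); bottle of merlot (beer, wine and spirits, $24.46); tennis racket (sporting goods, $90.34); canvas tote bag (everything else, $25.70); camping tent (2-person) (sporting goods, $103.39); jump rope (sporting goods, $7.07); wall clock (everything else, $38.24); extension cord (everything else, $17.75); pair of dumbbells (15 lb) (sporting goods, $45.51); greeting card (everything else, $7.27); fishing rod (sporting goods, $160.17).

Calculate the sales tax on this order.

$30.38

Yoga mat $42.36: sporting goods, under $100.00 → 2.75% → $1.16
Bottle of merlot $24.46: beer, wine and spirits → 7.25% → $1.77
Tennis racket $90.34: sporting goods, under $100.00 → 2.75% → $2.48
Canvas tote bag $25.70: everything else → 3.5% → $0.90
Camping tent (2-person) $103.39: sporting goods, $100.00 or more → 7.75% → $8.01
Jump rope $7.07: sporting goods, under $100.00 → 2.75% → $0.19
Wall clock $38.24: everything else → 3.5% → $1.34
Extension cord $17.75: everything else → 3.5% → $0.62
Pair of dumbbells (15 lb) $45.51: sporting goods, under $100.00 → 2.75% → $1.25
Greeting card $7.27: everything else → 3.5% → $0.25
Fishing rod $160.17: sporting goods, $100.00 or more → 7.75% → $12.41
Total tax = $1.16 + $1.77 + $2.48 + $0.90 + $8.01 + $0.19 + $1.34 + $0.62 + $1.25 + $0.25 + $12.41 = $30.38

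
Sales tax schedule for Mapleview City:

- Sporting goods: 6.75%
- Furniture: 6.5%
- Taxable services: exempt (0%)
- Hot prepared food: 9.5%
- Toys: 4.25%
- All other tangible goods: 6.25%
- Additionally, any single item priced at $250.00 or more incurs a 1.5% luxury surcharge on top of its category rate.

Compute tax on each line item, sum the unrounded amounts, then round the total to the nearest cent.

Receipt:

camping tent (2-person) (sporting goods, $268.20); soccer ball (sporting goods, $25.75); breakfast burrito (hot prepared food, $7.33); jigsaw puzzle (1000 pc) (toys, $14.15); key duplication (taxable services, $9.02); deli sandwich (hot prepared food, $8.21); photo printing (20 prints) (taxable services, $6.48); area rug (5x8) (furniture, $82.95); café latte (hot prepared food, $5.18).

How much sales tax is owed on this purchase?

Camping tent (2-person) $268.20: sporting goods → 6.75% + 1.5% surcharge = 8.25% → $22.1265
Soccer ball $25.75: sporting goods → 6.75% → $1.738125
Breakfast burrito $7.33: hot prepared food → 9.5% → $0.69635
Jigsaw puzzle (1000 pc) $14.15: toys → 4.25% → $0.601375
Key duplication $9.02: taxable services → 0% → $0.00
Deli sandwich $8.21: hot prepared food → 9.5% → $0.77995
Photo printing (20 prints) $6.48: taxable services → 0% → $0.00
Area rug (5x8) $82.95: furniture → 6.5% → $5.39175
Café latte $5.18: hot prepared food → 9.5% → $0.4921
Unrounded tax sum = $31.82615 → $31.83

$31.83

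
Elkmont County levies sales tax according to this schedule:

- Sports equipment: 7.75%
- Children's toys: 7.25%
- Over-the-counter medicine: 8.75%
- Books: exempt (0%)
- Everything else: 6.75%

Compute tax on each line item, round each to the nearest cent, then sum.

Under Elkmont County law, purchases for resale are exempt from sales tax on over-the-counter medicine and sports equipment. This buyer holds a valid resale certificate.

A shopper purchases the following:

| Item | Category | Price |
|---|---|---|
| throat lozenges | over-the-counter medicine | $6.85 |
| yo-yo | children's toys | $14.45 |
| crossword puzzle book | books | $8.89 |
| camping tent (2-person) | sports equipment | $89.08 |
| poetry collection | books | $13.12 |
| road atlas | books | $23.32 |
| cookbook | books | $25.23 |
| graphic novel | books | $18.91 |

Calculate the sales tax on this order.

$1.05

Throat lozenges $6.85: over-the-counter medicine, buyer-exempt → 0% → $0.00
Yo-yo $14.45: children's toys → 7.25% → $1.05
Crossword puzzle book $8.89: books → 0% → $0.00
Camping tent (2-person) $89.08: sports equipment, buyer-exempt → 0% → $0.00
Poetry collection $13.12: books → 0% → $0.00
Road atlas $23.32: books → 0% → $0.00
Cookbook $25.23: books → 0% → $0.00
Graphic novel $18.91: books → 0% → $0.00
Total tax = $1.05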